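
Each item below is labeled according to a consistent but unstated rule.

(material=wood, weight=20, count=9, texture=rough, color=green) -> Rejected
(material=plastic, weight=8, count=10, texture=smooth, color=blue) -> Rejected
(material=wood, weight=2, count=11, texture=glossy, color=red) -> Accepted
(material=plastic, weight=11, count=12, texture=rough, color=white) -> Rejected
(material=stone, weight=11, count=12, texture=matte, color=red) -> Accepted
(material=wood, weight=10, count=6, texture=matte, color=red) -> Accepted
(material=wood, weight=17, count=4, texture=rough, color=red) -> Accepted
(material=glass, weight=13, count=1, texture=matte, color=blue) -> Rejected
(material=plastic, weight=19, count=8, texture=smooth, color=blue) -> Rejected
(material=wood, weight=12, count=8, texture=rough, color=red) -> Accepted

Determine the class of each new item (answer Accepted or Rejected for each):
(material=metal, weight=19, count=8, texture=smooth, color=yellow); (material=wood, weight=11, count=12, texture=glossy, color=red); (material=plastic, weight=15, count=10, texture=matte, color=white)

Every 'Accepted' example satisfies: color is red. None of the 'Rejected' examples do.
(material=metal, weight=19, count=8, texture=smooth, color=yellow): Rejected (color is yellow). (material=wood, weight=11, count=12, texture=glossy, color=red): Accepted (color is red). (material=plastic, weight=15, count=10, texture=matte, color=white): Rejected (color is white).

Rejected, Accepted, Rejected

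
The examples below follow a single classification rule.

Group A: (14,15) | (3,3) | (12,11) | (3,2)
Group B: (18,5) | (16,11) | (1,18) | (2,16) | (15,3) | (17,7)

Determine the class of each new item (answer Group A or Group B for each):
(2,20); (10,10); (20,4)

Group B, Group A, Group B

Rule: |first − second| ≤ 1. This holds for each 'Group A' example and fails for each 'Group B' one.
(2,20): |2−20| = 18, fails the rule → Group B.
(10,10): |10−10| = 0, checks out → Group A.
(20,4): |20−4| = 16, fails the rule → Group B.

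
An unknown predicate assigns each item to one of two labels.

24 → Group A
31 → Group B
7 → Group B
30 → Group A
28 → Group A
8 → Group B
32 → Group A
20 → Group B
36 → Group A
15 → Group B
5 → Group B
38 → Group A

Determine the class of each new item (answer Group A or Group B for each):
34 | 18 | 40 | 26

Group A, Group B, Group A, Group A

One predicate separates the groups cleanly: even AND at least 24.
34: Group A (34 is even, 34 ≥ 24). 18: Group B (18 is even, 18 < 24). 40: Group A (40 is even, 40 ≥ 24). 26: Group A (26 is even, 26 ≥ 24).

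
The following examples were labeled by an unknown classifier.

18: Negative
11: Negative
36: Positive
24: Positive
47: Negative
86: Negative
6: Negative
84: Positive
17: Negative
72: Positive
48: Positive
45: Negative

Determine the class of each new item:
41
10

A rule that fits every label: multiple of 4 — true of each 'Positive' example, false of each 'Negative' one.
41: 41 = 4·10 + 1 — does not satisfy this, so Negative. 10: 10 = 4·2 + 2 — does not satisfy this, so Negative.

Negative, Negative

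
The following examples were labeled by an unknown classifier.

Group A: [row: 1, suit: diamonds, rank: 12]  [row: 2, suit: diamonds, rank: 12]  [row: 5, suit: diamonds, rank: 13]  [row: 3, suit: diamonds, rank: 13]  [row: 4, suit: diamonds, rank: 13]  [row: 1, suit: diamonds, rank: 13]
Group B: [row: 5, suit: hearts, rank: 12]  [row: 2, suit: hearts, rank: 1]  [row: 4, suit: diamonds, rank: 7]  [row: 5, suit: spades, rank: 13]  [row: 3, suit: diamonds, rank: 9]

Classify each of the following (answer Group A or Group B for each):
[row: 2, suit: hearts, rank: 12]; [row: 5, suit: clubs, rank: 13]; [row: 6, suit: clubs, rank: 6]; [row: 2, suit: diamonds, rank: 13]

Group B, Group B, Group B, Group A

The pattern is that an item is 'Group A' exactly when: suit is diamonds AND rank ≥ 12.
[row: 2, suit: hearts, rank: 12]: suit is hearts, rank = 12, does not satisfy this → Group B.
[row: 5, suit: clubs, rank: 13]: suit is clubs, rank = 13, does not satisfy this → Group B.
[row: 6, suit: clubs, rank: 6]: suit is clubs, rank = 6, does not satisfy this → Group B.
[row: 2, suit: diamonds, rank: 13]: suit is diamonds, rank = 13, has this property → Group A.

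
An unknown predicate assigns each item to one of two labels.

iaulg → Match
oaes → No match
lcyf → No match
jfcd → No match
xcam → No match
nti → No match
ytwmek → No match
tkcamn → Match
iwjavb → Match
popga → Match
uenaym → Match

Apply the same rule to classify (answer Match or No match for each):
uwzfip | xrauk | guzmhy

'Match' ⟺ length ≥ 5 AND contains 'a'.
uwzfip → length 6, no 'a' → No match. xrauk → length 5, has 'a' → Match. guzmhy → length 6, no 'a' → No match.

No match, Match, No match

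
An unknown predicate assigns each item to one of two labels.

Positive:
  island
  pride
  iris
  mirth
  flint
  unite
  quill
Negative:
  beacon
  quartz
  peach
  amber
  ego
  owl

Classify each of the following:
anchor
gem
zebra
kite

Negative, Negative, Negative, Positive

A rule that fits every label: contains 'i' — true of each 'Positive' example, false of each 'Negative' one.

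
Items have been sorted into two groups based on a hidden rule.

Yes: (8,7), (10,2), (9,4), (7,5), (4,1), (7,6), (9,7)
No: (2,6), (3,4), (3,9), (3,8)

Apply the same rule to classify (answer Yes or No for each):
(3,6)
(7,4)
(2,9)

Every 'Yes' example satisfies: first > second. None of the 'No' examples do.
(3,6): No (3 < 6). (7,4): Yes (7 > 4). (2,9): No (2 < 9).

No, Yes, No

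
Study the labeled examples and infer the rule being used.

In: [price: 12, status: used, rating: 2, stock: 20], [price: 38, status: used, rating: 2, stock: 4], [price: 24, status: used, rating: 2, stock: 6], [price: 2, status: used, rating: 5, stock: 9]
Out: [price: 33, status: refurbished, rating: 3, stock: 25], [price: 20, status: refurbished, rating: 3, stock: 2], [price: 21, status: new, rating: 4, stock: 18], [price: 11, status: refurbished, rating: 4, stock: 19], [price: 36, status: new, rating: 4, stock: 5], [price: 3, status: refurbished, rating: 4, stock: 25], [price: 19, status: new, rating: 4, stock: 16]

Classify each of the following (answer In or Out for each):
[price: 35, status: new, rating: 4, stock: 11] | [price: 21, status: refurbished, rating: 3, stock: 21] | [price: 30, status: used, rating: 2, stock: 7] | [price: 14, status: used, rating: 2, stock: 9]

Out, Out, In, In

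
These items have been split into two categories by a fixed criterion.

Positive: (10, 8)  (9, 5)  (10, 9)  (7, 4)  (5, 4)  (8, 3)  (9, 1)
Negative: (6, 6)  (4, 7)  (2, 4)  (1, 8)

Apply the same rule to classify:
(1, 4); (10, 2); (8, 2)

Negative, Positive, Positive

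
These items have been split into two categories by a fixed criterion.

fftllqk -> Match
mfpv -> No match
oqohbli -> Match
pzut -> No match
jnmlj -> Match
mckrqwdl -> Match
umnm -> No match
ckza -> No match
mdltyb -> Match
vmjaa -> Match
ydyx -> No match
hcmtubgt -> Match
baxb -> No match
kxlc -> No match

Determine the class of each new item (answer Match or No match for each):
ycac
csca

A rule that fits every label: length ≥ 5 — true of each 'Match' example, false of each 'No match' one.
ycac: length 4 — does not pass, so No match.
csca: length 4 — does not pass, so No match.

No match, No match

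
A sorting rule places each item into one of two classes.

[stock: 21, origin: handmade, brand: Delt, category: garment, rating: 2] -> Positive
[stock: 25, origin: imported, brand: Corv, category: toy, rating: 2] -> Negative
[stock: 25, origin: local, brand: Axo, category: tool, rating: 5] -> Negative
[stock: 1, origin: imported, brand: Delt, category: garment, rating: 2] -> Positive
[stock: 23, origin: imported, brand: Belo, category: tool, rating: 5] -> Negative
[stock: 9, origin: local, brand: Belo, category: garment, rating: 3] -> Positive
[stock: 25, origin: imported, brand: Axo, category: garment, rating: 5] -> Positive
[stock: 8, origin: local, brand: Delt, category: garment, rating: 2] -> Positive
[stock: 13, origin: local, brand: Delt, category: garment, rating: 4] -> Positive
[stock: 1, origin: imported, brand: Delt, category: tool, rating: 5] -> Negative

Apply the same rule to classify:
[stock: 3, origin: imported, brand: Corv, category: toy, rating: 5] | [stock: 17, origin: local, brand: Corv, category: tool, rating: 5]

Comparing the two groups points to one rule — category is garment.
[stock: 3, origin: imported, brand: Corv, category: toy, rating: 5]: category is toy — fails this test, so Negative.
[stock: 17, origin: local, brand: Corv, category: tool, rating: 5]: category is tool — fails this test, so Negative.

Negative, Negative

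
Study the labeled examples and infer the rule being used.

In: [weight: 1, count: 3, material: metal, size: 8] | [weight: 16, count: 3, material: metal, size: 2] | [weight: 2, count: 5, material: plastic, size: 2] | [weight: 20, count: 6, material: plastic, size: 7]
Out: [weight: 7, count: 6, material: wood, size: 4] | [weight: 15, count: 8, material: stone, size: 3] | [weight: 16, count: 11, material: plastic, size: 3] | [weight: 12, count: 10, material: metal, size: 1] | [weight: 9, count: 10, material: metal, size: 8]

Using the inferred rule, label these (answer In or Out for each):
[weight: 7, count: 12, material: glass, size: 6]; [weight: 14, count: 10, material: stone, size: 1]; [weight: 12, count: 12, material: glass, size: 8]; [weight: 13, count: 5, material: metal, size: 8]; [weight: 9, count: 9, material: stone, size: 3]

Out, Out, Out, In, Out

Every 'In' example satisfies: count ≤ 5 OR size = 7. None of the 'Out' examples do.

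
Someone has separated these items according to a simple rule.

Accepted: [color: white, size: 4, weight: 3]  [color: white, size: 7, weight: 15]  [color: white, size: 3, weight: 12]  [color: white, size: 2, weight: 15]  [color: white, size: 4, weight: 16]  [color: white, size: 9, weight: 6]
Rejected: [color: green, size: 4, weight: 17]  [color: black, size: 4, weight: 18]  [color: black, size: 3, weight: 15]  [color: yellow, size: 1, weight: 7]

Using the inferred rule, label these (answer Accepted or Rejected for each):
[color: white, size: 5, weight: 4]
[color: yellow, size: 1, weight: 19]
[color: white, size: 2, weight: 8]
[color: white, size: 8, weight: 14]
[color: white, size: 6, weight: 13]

Accepted, Rejected, Accepted, Accepted, Accepted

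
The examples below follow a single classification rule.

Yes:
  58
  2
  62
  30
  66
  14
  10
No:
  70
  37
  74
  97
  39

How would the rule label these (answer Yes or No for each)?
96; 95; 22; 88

The classifier is using: even AND at most 66.

No, No, Yes, No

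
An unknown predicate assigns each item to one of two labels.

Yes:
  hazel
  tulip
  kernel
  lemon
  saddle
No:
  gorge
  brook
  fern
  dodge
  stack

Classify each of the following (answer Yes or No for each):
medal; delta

One predicate separates the groups cleanly: contains 'l'.
medal: Yes (has 'l').
delta: Yes (has 'l').

Yes, Yes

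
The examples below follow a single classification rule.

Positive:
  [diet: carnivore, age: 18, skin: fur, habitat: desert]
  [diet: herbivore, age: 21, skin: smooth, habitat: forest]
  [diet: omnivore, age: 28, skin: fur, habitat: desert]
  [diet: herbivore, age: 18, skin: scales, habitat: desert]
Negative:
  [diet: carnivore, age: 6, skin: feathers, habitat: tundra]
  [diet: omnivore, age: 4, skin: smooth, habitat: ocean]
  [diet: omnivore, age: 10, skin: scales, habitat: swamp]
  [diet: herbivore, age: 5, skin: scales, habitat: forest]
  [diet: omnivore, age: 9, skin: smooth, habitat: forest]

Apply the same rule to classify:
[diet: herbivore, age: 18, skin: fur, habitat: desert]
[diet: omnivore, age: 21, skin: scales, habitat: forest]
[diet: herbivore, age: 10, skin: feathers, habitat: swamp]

The distinguishing property — age ≥ 18 — holds for all the 'Positive' cases and none of the 'Negative' cases.
Positive: [diet: herbivore, age: 18, skin: fur, habitat: desert], since age = 18. Positive: [diet: omnivore, age: 21, skin: scales, habitat: forest], since age = 21. Negative: [diet: herbivore, age: 10, skin: feathers, habitat: swamp], since age = 10.

Positive, Positive, Negative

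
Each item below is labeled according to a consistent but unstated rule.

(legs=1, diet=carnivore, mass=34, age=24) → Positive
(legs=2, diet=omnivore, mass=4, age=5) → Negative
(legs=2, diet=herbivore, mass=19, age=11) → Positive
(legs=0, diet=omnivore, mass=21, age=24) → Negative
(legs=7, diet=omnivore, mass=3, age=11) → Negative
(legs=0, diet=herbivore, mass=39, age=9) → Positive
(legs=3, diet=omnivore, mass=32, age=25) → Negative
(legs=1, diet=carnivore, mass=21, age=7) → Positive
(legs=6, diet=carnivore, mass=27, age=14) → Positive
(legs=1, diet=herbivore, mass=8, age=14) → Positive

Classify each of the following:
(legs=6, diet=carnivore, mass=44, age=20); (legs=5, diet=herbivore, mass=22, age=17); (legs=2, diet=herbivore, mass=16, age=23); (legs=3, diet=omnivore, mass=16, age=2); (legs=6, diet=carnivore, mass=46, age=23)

Positive, Positive, Positive, Negative, Positive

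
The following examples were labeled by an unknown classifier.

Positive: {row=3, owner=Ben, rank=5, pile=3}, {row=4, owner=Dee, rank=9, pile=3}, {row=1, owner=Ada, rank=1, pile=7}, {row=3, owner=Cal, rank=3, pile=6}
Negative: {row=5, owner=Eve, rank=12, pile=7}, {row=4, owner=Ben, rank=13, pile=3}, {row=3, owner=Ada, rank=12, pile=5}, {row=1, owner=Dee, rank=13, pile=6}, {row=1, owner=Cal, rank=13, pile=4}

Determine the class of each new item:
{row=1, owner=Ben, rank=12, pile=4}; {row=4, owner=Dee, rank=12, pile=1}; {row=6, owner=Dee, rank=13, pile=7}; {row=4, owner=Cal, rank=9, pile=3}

The pattern is that an item is 'Positive' exactly when: rank ≤ 9.
{row=1, owner=Ben, rank=12, pile=4}: Negative (rank = 12).
{row=4, owner=Dee, rank=12, pile=1}: Negative (rank = 12).
{row=6, owner=Dee, rank=13, pile=7}: Negative (rank = 13).
{row=4, owner=Cal, rank=9, pile=3}: Positive (rank = 9).

Negative, Negative, Negative, Positive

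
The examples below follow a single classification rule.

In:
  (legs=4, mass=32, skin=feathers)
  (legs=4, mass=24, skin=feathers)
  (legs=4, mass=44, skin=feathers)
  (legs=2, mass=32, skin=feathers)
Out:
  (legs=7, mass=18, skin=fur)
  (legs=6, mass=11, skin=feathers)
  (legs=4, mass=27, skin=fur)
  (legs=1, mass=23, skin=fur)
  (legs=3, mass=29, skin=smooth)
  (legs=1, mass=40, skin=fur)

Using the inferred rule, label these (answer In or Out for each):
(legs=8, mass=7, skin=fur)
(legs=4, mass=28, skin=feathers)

The rule appears to be: skin is feathers AND legs ≤ 4.
(legs=8, mass=7, skin=fur): skin is fur, legs = 8, fails the rule → Out. (legs=4, mass=28, skin=feathers): skin is feathers, legs = 4, meets the rule → In.

Out, In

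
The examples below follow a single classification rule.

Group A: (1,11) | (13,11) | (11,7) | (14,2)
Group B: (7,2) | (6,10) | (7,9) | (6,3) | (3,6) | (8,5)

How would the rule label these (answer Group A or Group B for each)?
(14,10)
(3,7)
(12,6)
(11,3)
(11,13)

Group A, Group B, Group A, Group A, Group A

Rule: max ≥ 11. This holds for each 'Group A' example and fails for each 'Group B' one.
(14,10) — max 14, hence Group A. (3,7) — max 7, hence Group B. (12,6) — max 12, hence Group A. (11,3) — max 11, hence Group A. (11,13) — max 13, hence Group A.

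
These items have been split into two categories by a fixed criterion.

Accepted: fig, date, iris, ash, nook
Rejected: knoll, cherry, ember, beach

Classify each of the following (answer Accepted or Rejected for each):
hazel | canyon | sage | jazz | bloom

Every 'Accepted' example satisfies: length ≤ 4. None of the 'Rejected' examples do.
hazel: Rejected (length 5).
canyon: Rejected (length 6).
sage: Accepted (length 4).
jazz: Accepted (length 4).
bloom: Rejected (length 5).

Rejected, Rejected, Accepted, Accepted, Rejected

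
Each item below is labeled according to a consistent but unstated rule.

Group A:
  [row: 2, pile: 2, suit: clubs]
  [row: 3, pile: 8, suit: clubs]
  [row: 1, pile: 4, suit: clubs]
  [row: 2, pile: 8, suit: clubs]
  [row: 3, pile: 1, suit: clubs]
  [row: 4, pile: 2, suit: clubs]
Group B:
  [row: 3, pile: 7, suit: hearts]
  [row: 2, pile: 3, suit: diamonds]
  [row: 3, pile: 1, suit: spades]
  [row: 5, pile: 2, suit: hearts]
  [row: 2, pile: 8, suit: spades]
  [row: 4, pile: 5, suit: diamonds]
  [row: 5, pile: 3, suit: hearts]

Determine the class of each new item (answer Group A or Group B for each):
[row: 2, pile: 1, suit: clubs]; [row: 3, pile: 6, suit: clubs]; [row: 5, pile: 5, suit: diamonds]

Comparing the two groups points to one rule — suit is clubs.
[row: 2, pile: 1, suit: clubs] — suit is clubs, hence Group A. [row: 3, pile: 6, suit: clubs] — suit is clubs, hence Group A. [row: 5, pile: 5, suit: diamonds] — suit is diamonds, hence Group B.

Group A, Group A, Group B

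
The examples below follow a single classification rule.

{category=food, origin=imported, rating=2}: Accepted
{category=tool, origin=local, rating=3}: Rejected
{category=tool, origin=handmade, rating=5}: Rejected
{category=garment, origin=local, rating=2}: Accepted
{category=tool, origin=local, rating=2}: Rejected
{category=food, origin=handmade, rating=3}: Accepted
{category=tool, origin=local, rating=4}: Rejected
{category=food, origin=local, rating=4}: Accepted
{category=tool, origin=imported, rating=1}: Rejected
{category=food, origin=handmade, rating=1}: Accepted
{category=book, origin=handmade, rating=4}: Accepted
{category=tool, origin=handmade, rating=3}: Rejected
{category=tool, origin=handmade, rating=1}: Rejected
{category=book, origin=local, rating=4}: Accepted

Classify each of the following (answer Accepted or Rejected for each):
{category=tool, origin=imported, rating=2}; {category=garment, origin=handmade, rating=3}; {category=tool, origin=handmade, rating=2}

Rejected, Accepted, Rejected

Comparing the two groups points to one rule — category is not tool.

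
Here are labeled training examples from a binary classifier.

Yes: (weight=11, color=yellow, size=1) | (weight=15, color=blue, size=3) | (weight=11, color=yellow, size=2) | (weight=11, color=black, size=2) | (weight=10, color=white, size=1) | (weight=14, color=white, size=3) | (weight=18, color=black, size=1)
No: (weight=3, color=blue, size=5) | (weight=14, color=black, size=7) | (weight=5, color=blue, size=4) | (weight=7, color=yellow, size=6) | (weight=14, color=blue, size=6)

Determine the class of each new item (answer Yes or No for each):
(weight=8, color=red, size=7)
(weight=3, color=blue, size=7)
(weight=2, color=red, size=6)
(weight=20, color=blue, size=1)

The simplest hypothesis consistent with all the labels is: size ≤ 3.
(weight=8, color=red, size=7): size = 7 — fails this test, so No. (weight=3, color=blue, size=7): size = 7 — fails this test, so No. (weight=2, color=red, size=6): size = 6 — fails this test, so No. (weight=20, color=blue, size=1): size = 1 — qualifies, so Yes.

No, No, No, Yes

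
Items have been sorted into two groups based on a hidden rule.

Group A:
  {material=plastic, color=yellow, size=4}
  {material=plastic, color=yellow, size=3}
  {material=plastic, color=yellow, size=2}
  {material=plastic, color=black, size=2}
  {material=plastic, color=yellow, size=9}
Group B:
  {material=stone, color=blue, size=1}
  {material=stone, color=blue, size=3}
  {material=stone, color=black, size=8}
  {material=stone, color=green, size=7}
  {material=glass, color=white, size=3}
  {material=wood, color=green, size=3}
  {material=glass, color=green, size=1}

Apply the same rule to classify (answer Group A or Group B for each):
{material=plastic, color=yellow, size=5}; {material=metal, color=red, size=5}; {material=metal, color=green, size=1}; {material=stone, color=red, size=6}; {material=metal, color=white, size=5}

All 'Group A' examples share one property — material is plastic — and every 'Group B' example lacks it.

Group A, Group B, Group B, Group B, Group B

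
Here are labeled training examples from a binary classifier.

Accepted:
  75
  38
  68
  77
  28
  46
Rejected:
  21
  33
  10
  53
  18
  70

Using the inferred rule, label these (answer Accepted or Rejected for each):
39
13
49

Accepted, Rejected, Accepted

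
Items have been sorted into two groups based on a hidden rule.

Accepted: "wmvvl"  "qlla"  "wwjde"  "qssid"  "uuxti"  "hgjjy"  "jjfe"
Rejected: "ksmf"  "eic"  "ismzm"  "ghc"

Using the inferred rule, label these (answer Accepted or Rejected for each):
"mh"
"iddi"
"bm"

The common property of the 'Accepted' items is: has a double letter. No 'Rejected' item has it.
"mh": no doubled letter, lacks this property → Rejected. "iddi": 'dd' doubled, has this property → Accepted. "bm": no doubled letter, lacks this property → Rejected.

Rejected, Accepted, Rejected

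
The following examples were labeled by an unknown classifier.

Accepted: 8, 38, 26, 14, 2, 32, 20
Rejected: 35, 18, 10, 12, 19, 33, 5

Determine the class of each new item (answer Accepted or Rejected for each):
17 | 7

Looking at the examples, the only property every 'Accepted' case has and every 'Rejected' case lacks is: ≡ 2 (mod 6).
17 — 17 mod 6 = 5, hence Rejected. 7 — 7 mod 6 = 1, hence Rejected.

Rejected, Rejected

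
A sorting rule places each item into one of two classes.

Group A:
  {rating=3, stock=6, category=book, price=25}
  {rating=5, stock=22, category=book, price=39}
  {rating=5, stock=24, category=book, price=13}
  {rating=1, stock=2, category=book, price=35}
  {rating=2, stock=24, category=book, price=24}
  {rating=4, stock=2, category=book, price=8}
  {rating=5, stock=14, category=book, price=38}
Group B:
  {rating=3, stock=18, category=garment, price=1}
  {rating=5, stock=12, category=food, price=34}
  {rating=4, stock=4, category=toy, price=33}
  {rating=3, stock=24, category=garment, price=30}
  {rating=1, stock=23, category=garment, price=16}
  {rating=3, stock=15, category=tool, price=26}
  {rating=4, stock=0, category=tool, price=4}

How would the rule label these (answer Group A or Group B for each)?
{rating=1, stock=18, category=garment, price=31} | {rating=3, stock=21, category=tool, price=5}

The pattern is that an item is 'Group A' exactly when: category is book.
Group B: {rating=1, stock=18, category=garment, price=31}, since category is garment.
Group B: {rating=3, stock=21, category=tool, price=5}, since category is tool.

Group B, Group B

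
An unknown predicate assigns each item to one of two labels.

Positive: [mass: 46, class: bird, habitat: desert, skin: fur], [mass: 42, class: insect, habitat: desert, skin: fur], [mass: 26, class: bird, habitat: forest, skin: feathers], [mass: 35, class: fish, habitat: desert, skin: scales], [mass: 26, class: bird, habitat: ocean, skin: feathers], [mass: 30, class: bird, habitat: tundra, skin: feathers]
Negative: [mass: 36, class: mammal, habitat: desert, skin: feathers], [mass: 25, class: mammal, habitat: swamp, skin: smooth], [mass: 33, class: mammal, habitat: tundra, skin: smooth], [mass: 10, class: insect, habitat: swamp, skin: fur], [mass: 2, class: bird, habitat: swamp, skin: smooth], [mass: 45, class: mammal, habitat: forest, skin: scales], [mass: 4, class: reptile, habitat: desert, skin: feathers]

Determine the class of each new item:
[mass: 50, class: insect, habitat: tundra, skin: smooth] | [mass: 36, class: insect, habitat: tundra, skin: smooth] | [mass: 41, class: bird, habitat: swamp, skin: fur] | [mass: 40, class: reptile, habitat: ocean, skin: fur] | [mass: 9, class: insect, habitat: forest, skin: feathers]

Positive, Positive, Positive, Positive, Negative

Every 'Positive' example satisfies: class is not mammal AND mass ≥ 25. None of the 'Negative' examples do.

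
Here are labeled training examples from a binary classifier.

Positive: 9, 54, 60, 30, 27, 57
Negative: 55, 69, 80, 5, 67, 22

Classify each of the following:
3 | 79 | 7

Positive, Negative, Negative

A rule that fits every label: multiple of 3 AND at most 60 — true of each 'Positive' example, false of each 'Negative' one.
3: 3 = 3·1, 3 ≤ 60, matches → Positive.
79: 79 = 3·26 + 1, 79 > 60, does not pass → Negative.
7: 7 = 3·2 + 1, 7 ≤ 60, does not pass → Negative.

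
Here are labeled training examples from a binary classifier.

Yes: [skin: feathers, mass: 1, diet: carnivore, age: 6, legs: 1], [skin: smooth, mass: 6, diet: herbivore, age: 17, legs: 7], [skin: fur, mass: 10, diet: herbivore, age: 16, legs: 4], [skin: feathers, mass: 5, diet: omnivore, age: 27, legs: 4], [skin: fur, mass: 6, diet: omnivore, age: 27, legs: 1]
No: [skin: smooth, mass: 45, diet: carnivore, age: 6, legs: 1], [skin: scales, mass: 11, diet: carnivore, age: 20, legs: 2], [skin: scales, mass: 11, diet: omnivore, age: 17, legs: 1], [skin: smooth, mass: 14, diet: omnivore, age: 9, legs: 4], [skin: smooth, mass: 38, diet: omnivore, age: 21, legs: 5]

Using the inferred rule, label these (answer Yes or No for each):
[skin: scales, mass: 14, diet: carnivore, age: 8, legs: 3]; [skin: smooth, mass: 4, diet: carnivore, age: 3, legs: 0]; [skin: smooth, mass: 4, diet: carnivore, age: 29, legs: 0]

The pattern is that an item is 'Yes' exactly when: mass ≤ 10.
[skin: scales, mass: 14, diet: carnivore, age: 8, legs: 3] — mass = 14, hence No.
[skin: smooth, mass: 4, diet: carnivore, age: 3, legs: 0] — mass = 4, hence Yes.
[skin: smooth, mass: 4, diet: carnivore, age: 29, legs: 0] — mass = 4, hence Yes.

No, Yes, Yes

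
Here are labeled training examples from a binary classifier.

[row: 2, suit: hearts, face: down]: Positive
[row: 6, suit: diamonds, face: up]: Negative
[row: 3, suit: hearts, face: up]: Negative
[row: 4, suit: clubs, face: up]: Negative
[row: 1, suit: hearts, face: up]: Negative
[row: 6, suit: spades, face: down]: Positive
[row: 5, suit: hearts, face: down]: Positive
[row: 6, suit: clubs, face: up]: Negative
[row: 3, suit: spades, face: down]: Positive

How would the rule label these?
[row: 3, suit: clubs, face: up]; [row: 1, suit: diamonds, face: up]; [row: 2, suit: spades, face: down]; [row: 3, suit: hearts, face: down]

A rule that fits every label: face is down — true of each 'Positive' example, false of each 'Negative' one.
[row: 3, suit: clubs, face: up] → face is up → Negative. [row: 1, suit: diamonds, face: up] → face is up → Negative. [row: 2, suit: spades, face: down] → face is down → Positive. [row: 3, suit: hearts, face: down] → face is down → Positive.

Negative, Negative, Positive, Positive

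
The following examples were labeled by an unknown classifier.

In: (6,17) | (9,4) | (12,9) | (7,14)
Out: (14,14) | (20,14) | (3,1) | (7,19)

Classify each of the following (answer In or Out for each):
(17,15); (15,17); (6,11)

Out, Out, In

The classifier is using: sum is odd.
Out: (17,15), since 17+15 = 32.
Out: (15,17), since 15+17 = 32.
In: (6,11), since 6+11 = 17.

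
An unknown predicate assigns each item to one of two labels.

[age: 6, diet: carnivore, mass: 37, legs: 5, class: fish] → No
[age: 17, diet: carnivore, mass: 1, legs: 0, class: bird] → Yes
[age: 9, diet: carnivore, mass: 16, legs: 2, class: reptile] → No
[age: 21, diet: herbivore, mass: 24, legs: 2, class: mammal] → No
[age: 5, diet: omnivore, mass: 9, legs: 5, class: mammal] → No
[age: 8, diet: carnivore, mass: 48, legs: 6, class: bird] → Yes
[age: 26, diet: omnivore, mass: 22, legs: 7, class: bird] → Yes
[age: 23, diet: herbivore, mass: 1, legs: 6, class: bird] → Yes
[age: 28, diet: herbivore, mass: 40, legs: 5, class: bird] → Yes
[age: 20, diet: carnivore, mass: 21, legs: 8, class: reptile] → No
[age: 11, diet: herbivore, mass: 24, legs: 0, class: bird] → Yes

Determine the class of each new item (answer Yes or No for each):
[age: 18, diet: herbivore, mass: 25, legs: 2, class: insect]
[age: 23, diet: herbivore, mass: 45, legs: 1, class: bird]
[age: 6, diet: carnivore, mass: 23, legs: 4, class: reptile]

The classifier is using: class is bird.
[age: 18, diet: herbivore, mass: 25, legs: 2, class: insect]: class is insect — fails the rule, so No. [age: 23, diet: herbivore, mass: 45, legs: 1, class: bird]: class is bird — qualifies, so Yes. [age: 6, diet: carnivore, mass: 23, legs: 4, class: reptile]: class is reptile — fails the rule, so No.

No, Yes, No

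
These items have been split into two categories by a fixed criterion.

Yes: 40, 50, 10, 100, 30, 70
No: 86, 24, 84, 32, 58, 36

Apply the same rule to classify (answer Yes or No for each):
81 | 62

No, No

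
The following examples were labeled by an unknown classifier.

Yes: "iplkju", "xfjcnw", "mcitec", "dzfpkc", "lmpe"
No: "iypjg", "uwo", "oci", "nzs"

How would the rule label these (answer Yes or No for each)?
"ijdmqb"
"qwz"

Yes, No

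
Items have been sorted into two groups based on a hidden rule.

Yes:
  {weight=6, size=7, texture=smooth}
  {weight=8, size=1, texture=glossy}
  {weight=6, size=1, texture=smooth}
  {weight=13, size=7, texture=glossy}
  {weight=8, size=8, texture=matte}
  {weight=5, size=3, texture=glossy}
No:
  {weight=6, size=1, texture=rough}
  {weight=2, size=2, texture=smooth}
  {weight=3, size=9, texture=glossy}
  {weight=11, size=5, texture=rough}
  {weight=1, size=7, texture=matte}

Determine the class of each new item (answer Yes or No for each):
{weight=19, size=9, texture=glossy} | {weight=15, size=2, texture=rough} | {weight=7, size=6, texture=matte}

Yes, No, Yes

The pattern is that an item is 'Yes' exactly when: texture is not rough AND weight ≥ 5.
{weight=19, size=9, texture=glossy}: Yes (texture is glossy, weight = 19). {weight=15, size=2, texture=rough}: No (texture is rough, weight = 15). {weight=7, size=6, texture=matte}: Yes (texture is matte, weight = 7).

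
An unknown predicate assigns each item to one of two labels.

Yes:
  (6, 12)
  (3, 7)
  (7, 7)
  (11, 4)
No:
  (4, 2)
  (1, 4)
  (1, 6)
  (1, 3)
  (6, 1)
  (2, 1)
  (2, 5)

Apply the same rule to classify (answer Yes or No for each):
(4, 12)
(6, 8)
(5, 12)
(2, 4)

The pattern is that an item is 'Yes' exactly when: sum ≥ 10.
(4, 12) — 4+12 = 16, hence Yes. (6, 8) — 6+8 = 14, hence Yes. (5, 12) — 5+12 = 17, hence Yes. (2, 4) — 2+4 = 6, hence No.

Yes, Yes, Yes, No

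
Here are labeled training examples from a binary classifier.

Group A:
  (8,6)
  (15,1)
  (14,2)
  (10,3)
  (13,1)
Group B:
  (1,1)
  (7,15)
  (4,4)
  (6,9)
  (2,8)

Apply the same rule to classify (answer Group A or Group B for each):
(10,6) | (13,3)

The common property of the 'Group A' items is: first > second. No 'Group B' item has it.

Group A, Group A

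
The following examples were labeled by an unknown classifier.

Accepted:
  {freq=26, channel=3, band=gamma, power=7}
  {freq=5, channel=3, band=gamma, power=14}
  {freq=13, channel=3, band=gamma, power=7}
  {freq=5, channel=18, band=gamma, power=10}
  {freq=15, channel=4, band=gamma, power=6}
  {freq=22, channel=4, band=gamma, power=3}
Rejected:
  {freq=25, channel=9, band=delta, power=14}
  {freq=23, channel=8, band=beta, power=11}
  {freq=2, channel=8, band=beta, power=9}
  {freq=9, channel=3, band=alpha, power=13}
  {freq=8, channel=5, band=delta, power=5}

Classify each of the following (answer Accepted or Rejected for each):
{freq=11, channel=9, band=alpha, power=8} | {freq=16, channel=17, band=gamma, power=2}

The simplest hypothesis consistent with all the labels is: band is gamma.
{freq=11, channel=9, band=alpha, power=8}: band is alpha, does not satisfy this → Rejected.
{freq=16, channel=17, band=gamma, power=2}: band is gamma, has this property → Accepted.

Rejected, Accepted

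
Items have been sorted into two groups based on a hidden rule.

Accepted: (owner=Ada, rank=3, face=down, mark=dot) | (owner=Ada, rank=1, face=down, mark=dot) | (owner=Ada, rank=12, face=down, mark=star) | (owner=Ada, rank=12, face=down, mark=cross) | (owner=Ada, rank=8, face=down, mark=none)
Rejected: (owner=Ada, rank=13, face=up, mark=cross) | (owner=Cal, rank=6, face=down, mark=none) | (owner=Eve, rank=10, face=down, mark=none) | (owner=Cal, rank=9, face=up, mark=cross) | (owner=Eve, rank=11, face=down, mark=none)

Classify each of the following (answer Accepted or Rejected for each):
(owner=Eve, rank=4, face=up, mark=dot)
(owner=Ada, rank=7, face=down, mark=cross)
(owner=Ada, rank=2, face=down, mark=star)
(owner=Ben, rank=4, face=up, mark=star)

The rule appears to be: face is down AND owner is Ada.
(owner=Eve, rank=4, face=up, mark=dot) → face is up, owner is Eve → Rejected. (owner=Ada, rank=7, face=down, mark=cross) → face is down, owner is Ada → Accepted. (owner=Ada, rank=2, face=down, mark=star) → face is down, owner is Ada → Accepted. (owner=Ben, rank=4, face=up, mark=star) → face is up, owner is Ben → Rejected.

Rejected, Accepted, Accepted, Rejected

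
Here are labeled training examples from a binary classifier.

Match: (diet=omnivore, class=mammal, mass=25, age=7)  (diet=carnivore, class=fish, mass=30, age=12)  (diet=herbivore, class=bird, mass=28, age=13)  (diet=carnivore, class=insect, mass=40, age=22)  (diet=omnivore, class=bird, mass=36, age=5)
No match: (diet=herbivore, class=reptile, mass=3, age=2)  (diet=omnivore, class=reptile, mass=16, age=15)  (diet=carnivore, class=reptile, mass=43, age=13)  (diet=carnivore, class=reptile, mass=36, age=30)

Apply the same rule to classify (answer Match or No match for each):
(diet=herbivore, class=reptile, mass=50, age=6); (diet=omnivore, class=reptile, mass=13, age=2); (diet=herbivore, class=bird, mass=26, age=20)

One predicate separates the groups cleanly: class is not reptile.
(diet=herbivore, class=reptile, mass=50, age=6): No match (class is reptile).
(diet=omnivore, class=reptile, mass=13, age=2): No match (class is reptile).
(diet=herbivore, class=bird, mass=26, age=20): Match (class is bird).

No match, No match, Match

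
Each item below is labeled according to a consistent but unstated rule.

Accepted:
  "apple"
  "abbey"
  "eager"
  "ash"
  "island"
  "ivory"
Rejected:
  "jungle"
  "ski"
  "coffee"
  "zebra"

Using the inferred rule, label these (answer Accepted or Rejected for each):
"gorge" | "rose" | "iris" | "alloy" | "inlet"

Rejected, Rejected, Accepted, Accepted, Accepted

Checking candidate rules against both groups, what survives is: starts with a vowel.
"gorge" → starts with 'g' → Rejected. "rose" → starts with 'r' → Rejected. "iris" → starts with 'i' → Accepted. "alloy" → starts with 'a' → Accepted. "inlet" → starts with 'i' → Accepted.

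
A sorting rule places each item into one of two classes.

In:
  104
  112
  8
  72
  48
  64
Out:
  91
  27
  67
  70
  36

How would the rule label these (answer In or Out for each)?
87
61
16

Out, Out, In

The simplest hypothesis consistent with all the labels is: multiple of 8.
87: 87 = 8·10 + 7, fails the rule → Out.
61: 61 = 8·7 + 5, fails the rule → Out.
16: 16 = 8·2, meets the rule → In.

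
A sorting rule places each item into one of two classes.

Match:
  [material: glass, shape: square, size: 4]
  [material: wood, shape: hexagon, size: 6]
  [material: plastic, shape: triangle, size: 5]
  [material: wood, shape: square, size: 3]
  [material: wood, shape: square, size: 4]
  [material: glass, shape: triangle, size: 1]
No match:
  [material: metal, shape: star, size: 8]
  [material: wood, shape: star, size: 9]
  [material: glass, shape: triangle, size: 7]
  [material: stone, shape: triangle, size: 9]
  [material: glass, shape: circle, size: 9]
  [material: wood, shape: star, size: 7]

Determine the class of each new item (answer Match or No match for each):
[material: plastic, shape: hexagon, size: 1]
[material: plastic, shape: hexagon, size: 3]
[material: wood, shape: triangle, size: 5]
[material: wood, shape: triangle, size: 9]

Match, Match, Match, No match

All 'Match' examples share one property — size ≤ 6 — and every 'No match' example lacks it.
[material: plastic, shape: hexagon, size: 1]: Match (size = 1). [material: plastic, shape: hexagon, size: 3]: Match (size = 3). [material: wood, shape: triangle, size: 5]: Match (size = 5). [material: wood, shape: triangle, size: 9]: No match (size = 9).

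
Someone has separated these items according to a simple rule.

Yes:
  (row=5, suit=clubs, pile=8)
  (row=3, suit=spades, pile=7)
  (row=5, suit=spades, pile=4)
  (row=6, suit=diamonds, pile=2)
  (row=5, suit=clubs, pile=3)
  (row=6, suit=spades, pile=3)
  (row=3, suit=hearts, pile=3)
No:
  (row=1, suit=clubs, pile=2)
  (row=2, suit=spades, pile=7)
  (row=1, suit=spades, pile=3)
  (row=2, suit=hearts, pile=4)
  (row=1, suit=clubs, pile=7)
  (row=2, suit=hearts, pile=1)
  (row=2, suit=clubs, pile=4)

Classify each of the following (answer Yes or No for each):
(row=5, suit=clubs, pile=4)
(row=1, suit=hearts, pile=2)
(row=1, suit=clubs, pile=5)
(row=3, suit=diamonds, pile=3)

A rule that fits every label: row ≥ 3 — true of each 'Yes' example, false of each 'No' one.

Yes, No, No, Yes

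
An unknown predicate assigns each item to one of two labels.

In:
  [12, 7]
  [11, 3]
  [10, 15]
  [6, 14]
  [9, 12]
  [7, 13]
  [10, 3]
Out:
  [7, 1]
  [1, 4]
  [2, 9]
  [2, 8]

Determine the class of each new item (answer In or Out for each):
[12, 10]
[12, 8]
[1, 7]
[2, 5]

Every 'In' example satisfies: sum ≥ 13. None of the 'Out' examples do.

In, In, Out, Out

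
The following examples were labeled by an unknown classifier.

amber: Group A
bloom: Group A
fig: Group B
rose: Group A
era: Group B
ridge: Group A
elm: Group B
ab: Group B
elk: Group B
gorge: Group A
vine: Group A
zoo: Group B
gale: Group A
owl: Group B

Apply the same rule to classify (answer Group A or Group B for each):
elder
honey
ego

Group A, Group A, Group B

The rule appears to be: length ≥ 4.
elder → length 5 → Group A. honey → length 5 → Group A. ego → length 3 → Group B.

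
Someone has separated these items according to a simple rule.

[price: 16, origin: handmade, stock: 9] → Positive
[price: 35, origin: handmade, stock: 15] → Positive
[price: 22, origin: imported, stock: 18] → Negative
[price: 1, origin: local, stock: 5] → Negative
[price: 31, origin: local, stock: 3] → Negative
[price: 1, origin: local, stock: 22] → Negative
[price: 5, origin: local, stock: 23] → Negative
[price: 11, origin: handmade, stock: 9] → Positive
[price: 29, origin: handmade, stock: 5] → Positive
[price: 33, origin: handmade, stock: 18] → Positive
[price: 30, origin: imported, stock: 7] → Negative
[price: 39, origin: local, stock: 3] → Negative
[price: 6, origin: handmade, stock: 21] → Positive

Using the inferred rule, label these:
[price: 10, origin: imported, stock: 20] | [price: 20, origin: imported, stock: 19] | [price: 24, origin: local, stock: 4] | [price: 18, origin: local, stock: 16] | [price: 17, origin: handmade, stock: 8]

Negative, Negative, Negative, Negative, Positive

The common property of the 'Positive' items is: origin is handmade. No 'Negative' item has it.
[price: 10, origin: imported, stock: 20]: Negative (origin is imported). [price: 20, origin: imported, stock: 19]: Negative (origin is imported). [price: 24, origin: local, stock: 4]: Negative (origin is local). [price: 18, origin: local, stock: 16]: Negative (origin is local). [price: 17, origin: handmade, stock: 8]: Positive (origin is handmade).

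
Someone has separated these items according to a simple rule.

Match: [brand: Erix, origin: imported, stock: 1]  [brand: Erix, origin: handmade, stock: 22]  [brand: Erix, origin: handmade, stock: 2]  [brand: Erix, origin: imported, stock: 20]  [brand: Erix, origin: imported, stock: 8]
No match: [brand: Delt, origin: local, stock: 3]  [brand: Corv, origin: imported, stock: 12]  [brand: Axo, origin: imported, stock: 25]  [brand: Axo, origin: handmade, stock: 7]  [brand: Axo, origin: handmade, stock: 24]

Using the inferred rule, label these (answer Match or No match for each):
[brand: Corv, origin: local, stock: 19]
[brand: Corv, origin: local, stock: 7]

No match, No match

Rule: brand is Erix. This holds for each 'Match' example and fails for each 'No match' one.
No match: [brand: Corv, origin: local, stock: 19], since brand is Corv. No match: [brand: Corv, origin: local, stock: 7], since brand is Corv.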